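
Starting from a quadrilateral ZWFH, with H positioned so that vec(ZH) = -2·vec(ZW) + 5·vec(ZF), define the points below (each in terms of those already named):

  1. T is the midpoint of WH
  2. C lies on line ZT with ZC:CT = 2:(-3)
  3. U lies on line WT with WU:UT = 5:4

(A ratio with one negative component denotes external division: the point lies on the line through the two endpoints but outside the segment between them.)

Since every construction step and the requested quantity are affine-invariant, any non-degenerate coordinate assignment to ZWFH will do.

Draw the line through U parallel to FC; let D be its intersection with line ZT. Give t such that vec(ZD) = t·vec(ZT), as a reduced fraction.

Set Z = (0, 0), W = (1, 0), F = (0, 1), H = (-2, 5); any affine frame gives the same invariant.
1. T is the midpoint of WH ⇒ T = (-1/2, 5/2)
2. C lies on line ZT with ZC:CT = 2:(-3) ⇒ C = (1, -5)
3. U lies on line WT with WU:UT = 5:4 ⇒ U = (1/6, 25/18)
through U parallel to FC: direction (1, -6); meets ZT at D = (43/18, -215/18)
D = Z + t·(T−Z) with t = -43/9

t = -43/9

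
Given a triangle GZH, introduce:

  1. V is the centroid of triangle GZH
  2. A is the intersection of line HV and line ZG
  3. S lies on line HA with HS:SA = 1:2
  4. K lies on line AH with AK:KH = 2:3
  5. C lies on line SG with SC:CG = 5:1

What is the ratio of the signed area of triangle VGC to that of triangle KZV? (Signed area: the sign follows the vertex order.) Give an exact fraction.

[VGC]:[KZV] = 5/6

Work in coordinates with G = (0, 0), Z = (1, 0), H = (0, 1).
1. V is the centroid of triangle GZH ⇒ V = (1/3, 1/3)
2. A is the intersection of line HV and line ZG ⇒ A = (1/2, 0)
3. S lies on line HA with HS:SA = 1:2 ⇒ S = (1/6, 2/3)
4. K lies on line AH with AK:KH = 2:3 ⇒ K = (3/10, 2/5)
5. C lies on line SG with SC:CG = 5:1 ⇒ C = (1/36, 1/9)
2·[VGC] = -1/36, 2·[KZV] = -1/30
[VGC]:[KZV] = -1/36:-1/30 = 5/6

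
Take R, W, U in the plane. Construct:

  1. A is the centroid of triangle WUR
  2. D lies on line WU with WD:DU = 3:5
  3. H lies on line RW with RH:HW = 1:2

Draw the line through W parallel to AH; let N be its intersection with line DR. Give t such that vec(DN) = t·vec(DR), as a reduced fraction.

Choose coordinates R = (0, 0), W = (1, 0), U = (0, 1).
1. A is the centroid of triangle WUR ⇒ A = (1/3, 1/3)
2. D lies on line WU with WD:DU = 3:5 ⇒ D = (5/8, 3/8)
3. H lies on line RW with RH:HW = 1:2 ⇒ H = (1/3, 0)
through W parallel to AH: direction (0, -1/3); meets DR at N = (1, 3/5)
N = D + t·(R−D) with t = -3/5

t = -3/5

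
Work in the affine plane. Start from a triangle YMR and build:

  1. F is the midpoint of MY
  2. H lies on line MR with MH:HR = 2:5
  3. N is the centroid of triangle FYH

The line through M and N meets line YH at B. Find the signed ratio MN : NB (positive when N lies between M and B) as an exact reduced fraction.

MN:NB = 5

Work in coordinates with Y = (0, 0), M = (1, 0), R = (0, 1).
1. F is the midpoint of MY ⇒ F = (1/2, 0)
2. H lies on line MR with MH:HR = 2:5 ⇒ H = (5/7, 2/7)
3. N is the centroid of triangle FYH ⇒ N = (17/42, 2/21)
line MN meets YH at B = (2/7, 4/35)
N = M + t·(B−M) with t = 5/6, so MN:NB = 5/6:1/6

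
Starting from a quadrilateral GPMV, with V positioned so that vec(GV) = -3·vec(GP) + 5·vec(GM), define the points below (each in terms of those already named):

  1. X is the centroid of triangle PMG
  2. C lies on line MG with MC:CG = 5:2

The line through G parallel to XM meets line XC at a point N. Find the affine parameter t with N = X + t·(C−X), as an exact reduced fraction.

Work in coordinates with G = (0, 0), P = (1, 0), M = (0, 1), V = (-3, 5).
1. X is the centroid of triangle PMG ⇒ X = (1/3, 1/3)
2. C lies on line MG with MC:CG = 5:2 ⇒ C = (0, 2/7)
through G parallel to XM: direction (-1/3, 2/3); meets XC at N = (-2/15, 4/15)
N = X + t·(C−X) with t = 7/5

t = 7/5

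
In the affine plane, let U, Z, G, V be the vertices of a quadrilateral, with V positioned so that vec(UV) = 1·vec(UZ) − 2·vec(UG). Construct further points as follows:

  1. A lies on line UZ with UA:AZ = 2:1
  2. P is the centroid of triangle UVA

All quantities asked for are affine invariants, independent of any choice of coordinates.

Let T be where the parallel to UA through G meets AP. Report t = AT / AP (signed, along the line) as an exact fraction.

Choose coordinates U = (0, 0), Z = (1, 0), G = (0, 1), V = (1, -2).
1. A lies on line UZ with UA:AZ = 2:1 ⇒ A = (2/3, 0)
2. P is the centroid of triangle UVA ⇒ P = (5/9, -2/3)
through G parallel to UA: direction (2/3, 0); meets AP at T = (5/6, 1)
T = A + t·(P−A) with t = -3/2

t = -3/2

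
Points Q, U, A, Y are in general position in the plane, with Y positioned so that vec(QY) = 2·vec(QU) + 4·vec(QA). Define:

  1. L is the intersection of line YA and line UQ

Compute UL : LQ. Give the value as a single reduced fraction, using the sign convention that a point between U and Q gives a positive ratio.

UL:LQ = -5/2

Set Q = (0, 0), U = (1, 0), A = (0, 1), Y = (2, 4); any affine frame gives the same invariant.
1. L is the intersection of line YA and line UQ ⇒ L = (-2/3, 0)
L = U + t·(Q−U) with t = 5/3, so UL:LQ = t:(1−t) = 5/3:-2/3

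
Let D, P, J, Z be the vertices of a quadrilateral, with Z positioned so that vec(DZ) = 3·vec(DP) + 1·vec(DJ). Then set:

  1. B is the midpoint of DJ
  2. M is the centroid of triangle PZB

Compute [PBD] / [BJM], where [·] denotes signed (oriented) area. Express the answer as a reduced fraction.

[PBD]:[BJM] = -3/4

Assign D = (0, 0), P = (1, 0), J = (0, 1), Z = (3, 1) — the answer is frame-independent, so this choice is without loss of generality.
1. B is the midpoint of DJ ⇒ B = (0, 1/2)
2. M is the centroid of triangle PZB ⇒ M = (4/3, 1/2)
2·[PBD] = 1/2, 2·[BJM] = -2/3
[PBD]:[BJM] = 1/2:-2/3 = -3/4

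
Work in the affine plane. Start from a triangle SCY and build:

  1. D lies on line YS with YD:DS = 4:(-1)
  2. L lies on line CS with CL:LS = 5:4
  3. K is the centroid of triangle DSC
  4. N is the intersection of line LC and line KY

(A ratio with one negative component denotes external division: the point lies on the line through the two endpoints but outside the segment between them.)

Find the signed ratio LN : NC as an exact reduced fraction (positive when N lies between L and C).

Set S = (0, 0), C = (1, 0), Y = (0, 1); any affine frame gives the same invariant.
1. D lies on line YS with YD:DS = 4:(-1) ⇒ D = (0, -1/3)
2. L lies on line CS with CL:LS = 5:4 ⇒ L = (4/9, 0)
3. K is the centroid of triangle DSC ⇒ K = (1/3, -1/9)
4. N is the intersection of line LC and line KY ⇒ N = (3/10, 0)
N = L + t·(C−L) with t = -13/50, so LN:NC = t:(1−t) = -13/50:63/50

LN:NC = -13/63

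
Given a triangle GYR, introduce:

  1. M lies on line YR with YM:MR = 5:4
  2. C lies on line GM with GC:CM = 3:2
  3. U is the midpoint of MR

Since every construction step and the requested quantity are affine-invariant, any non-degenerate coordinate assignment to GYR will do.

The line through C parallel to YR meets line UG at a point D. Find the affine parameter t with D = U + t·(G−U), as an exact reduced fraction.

Work in coordinates with G = (0, 0), Y = (1, 0), R = (0, 1).
1. M lies on line YR with YM:MR = 5:4 ⇒ M = (4/9, 5/9)
2. C lies on line GM with GC:CM = 3:2 ⇒ C = (4/15, 1/3)
3. U is the midpoint of MR ⇒ U = (2/9, 7/9)
through C parallel to YR: direction (-1, 1); meets UG at D = (2/15, 7/15)
D = U + t·(G−U) with t = 2/5

t = 2/5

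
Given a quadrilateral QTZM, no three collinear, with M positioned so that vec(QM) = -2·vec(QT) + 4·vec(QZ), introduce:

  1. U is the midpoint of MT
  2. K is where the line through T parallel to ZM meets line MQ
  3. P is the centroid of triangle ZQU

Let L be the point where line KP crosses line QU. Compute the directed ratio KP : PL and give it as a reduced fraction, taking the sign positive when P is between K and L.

KP:PL = -19

Assign Q = (0, 0), T = (1, 0), Z = (0, 1), M = (-2, 4) — the answer is frame-independent, so this choice is without loss of generality.
1. U is the midpoint of MT ⇒ U = (-1/2, 2)
2. K is where the line through T parallel to ZM meets line MQ ⇒ K = (-3, 6)
3. P is the centroid of triangle ZQU ⇒ P = (-1/6, 1)
line KP meets QU at L = (-6/19, 24/19)
P = K + t·(L−K) with t = 19/18, so KP:PL = 19/18:-1/18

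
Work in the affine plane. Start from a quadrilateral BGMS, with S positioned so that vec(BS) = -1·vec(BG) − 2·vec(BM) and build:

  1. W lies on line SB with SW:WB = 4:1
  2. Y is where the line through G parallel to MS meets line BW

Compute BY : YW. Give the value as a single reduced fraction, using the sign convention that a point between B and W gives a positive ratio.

Set B = (0, 0), G = (1, 0), M = (0, 1), S = (-1, -2); any affine frame gives the same invariant.
1. W lies on line SB with SW:WB = 4:1 ⇒ W = (-1/5, -2/5)
2. Y is where the line through G parallel to MS meets line BW ⇒ Y = (3, 6)
Y = B + t·(W−B) with t = -15, so BY:YW = t:(1−t) = -15:16

BY:YW = -15/16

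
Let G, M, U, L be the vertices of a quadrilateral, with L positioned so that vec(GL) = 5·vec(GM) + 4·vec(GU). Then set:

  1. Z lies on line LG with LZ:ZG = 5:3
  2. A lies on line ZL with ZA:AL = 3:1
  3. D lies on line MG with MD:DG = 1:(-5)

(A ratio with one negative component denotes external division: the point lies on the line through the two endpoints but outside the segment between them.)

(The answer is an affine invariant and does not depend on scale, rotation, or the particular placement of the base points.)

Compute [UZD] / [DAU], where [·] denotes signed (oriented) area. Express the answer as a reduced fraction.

[UZD]:[DAU] = -8/23

Set G = (0, 0), M = (1, 0), U = (0, 1), L = (5, 4); any affine frame gives the same invariant.
1. Z lies on line LG with LZ:ZG = 5:3 ⇒ Z = (15/8, 3/2)
2. A lies on line ZL with ZA:AL = 3:1 ⇒ A = (135/32, 27/8)
3. D lies on line MG with MD:DG = 1:(-5) ⇒ D = (5/4, 0)
2·[UZD] = -5/2, 2·[DAU] = 115/16
[UZD]:[DAU] = -5/2:115/16 = -8/23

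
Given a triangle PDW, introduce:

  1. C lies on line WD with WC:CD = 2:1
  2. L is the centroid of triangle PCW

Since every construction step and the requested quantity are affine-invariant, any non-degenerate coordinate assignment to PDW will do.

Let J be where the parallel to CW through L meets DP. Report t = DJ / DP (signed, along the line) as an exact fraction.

Work in coordinates with P = (0, 0), D = (1, 0), W = (0, 1).
1. C lies on line WD with WC:CD = 2:1 ⇒ C = (2/3, 1/3)
2. L is the centroid of triangle PCW ⇒ L = (2/9, 4/9)
through L parallel to CW: direction (-2/3, 2/3); meets DP at J = (2/3, 0)
J = D + t·(P−D) with t = 1/3

t = 1/3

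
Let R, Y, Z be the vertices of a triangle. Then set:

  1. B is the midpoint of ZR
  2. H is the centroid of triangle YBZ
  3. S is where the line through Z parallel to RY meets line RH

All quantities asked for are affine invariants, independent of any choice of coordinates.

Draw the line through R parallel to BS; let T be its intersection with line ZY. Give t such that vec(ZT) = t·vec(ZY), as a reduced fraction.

Work in coordinates with R = (0, 0), Y = (1, 0), Z = (0, 1).
1. B is the midpoint of ZR ⇒ B = (0, 1/2)
2. H is the centroid of triangle YBZ ⇒ H = (1/3, 1/2)
3. S is where the line through Z parallel to RY meets line RH ⇒ S = (2/3, 1)
through R parallel to BS: direction (2/3, 1/2); meets ZY at T = (4/7, 3/7)
T = Z + t·(Y−Z) with t = 4/7

t = 4/7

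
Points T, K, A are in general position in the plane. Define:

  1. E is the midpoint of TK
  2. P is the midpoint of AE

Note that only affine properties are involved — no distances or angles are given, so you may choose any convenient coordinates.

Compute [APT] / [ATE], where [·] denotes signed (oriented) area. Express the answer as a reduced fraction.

Work in coordinates with T = (0, 0), K = (1, 0), A = (0, 1).
1. E is the midpoint of TK ⇒ E = (1/2, 0)
2. P is the midpoint of AE ⇒ P = (1/4, 1/2)
2·[APT] = -1/4, 2·[ATE] = 1/2
[APT]:[ATE] = -1/4:1/2 = -1/2

[APT]:[ATE] = -1/2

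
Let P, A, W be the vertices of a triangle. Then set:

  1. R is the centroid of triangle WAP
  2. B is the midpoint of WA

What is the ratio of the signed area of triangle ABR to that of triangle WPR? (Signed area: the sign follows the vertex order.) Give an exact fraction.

Assign P = (0, 0), A = (1, 0), W = (0, 1) — the answer is frame-independent, so this choice is without loss of generality.
1. R is the centroid of triangle WAP ⇒ R = (1/3, 1/3)
2. B is the midpoint of WA ⇒ B = (1/2, 1/2)
2·[ABR] = 1/6, 2·[WPR] = 1/3
[ABR]:[WPR] = 1/6:1/3 = 1/2

[ABR]:[WPR] = 1/2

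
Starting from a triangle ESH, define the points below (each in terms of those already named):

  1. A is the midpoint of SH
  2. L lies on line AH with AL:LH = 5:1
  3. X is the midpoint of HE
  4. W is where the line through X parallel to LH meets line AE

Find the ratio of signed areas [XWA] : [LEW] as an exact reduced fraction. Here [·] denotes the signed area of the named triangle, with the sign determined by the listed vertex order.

Work in coordinates with E = (0, 0), S = (1, 0), H = (0, 1).
1. A is the midpoint of SH ⇒ A = (1/2, 1/2)
2. L lies on line AH with AL:LH = 5:1 ⇒ L = (1/12, 11/12)
3. X is the midpoint of HE ⇒ X = (0, 1/2)
4. W is where the line through X parallel to LH meets line AE ⇒ W = (1/4, 1/4)
2·[XWA] = 1/8, 2·[LEW] = 5/24
[XWA]:[LEW] = 1/8:5/24 = 3/5

[XWA]:[LEW] = 3/5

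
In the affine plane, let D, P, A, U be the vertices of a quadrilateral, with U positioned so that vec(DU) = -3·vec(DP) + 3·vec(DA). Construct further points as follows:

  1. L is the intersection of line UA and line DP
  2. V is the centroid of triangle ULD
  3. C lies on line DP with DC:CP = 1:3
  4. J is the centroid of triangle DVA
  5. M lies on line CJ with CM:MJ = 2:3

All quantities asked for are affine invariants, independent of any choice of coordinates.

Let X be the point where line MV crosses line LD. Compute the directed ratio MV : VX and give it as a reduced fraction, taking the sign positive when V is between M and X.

MV:VX = -11/15

Set D = (0, 0), P = (1, 0), A = (0, 1), U = (-3, 3); any affine frame gives the same invariant.
1. L is the intersection of line UA and line DP ⇒ L = (3/2, 0)
2. V is the centroid of triangle ULD ⇒ V = (-1/2, 1)
3. C lies on line DP with DC:CP = 1:3 ⇒ C = (1/4, 0)
4. J is the centroid of triangle DVA ⇒ J = (-1/6, 2/3)
5. M lies on line CJ with CM:MJ = 2:3 ⇒ M = (1/12, 4/15)
line MV meets LD at X = (13/44, 0)
V = M + t·(X−M) with t = -11/4, so MV:VX = -11/4:15/4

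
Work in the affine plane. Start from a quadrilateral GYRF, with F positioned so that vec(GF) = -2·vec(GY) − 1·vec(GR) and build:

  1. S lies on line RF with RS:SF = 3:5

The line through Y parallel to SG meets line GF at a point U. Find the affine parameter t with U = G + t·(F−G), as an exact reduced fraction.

t = -1/5

Set G = (0, 0), Y = (1, 0), R = (0, 1), F = (-2, -1); any affine frame gives the same invariant.
1. S lies on line RF with RS:SF = 3:5 ⇒ S = (-3/4, 1/4)
through Y parallel to SG: direction (3/4, -1/4); meets GF at U = (2/5, 1/5)
U = G + t·(F−G) with t = -1/5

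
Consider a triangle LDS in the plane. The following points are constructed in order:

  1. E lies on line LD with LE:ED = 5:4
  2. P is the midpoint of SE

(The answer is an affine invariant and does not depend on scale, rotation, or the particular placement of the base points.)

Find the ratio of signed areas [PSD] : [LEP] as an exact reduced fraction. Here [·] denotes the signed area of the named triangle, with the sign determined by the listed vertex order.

[PSD]:[LEP] = -4/5

Choose coordinates L = (0, 0), D = (1, 0), S = (0, 1).
1. E lies on line LD with LE:ED = 5:4 ⇒ E = (5/9, 0)
2. P is the midpoint of SE ⇒ P = (5/18, 1/2)
2·[PSD] = -2/9, 2·[LEP] = 5/18
[PSD]:[LEP] = -2/9:5/18 = -4/5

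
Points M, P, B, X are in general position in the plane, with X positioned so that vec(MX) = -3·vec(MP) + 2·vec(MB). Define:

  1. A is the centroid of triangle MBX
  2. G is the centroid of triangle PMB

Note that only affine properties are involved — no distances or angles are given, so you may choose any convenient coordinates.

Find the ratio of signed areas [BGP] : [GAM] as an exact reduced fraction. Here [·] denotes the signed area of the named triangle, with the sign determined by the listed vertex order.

Choose coordinates M = (0, 0), P = (1, 0), B = (0, 1), X = (-3, 2).
1. A is the centroid of triangle MBX ⇒ A = (-1, 1)
2. G is the centroid of triangle PMB ⇒ G = (1/3, 1/3)
2·[BGP] = 1/3, 2·[GAM] = 2/3
[BGP]:[GAM] = 1/3:2/3 = 1/2

[BGP]:[GAM] = 1/2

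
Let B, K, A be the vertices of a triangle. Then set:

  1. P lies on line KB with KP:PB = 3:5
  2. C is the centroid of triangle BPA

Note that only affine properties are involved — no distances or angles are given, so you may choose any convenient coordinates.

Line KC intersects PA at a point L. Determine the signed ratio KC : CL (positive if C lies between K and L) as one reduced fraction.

Assign B = (0, 0), K = (1, 0), A = (0, 1) — the answer is frame-independent, so this choice is without loss of generality.
1. P lies on line KB with KP:PB = 3:5 ⇒ P = (5/8, 0)
2. C is the centroid of triangle BPA ⇒ C = (5/24, 1/3)
line KC meets PA at L = (55/112, 3/14)
C = K + t·(L−K) with t = 14/9, so KC:CL = 14/9:-5/9

KC:CL = -14/5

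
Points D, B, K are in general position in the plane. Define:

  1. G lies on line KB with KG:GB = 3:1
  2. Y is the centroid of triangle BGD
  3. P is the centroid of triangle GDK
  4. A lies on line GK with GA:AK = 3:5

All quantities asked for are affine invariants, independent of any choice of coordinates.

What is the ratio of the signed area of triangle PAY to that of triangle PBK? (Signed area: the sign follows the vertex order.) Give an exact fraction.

Assign D = (0, 0), B = (1, 0), K = (0, 1) — the answer is frame-independent, so this choice is without loss of generality.
1. G lies on line KB with KG:GB = 3:1 ⇒ G = (3/4, 1/4)
2. Y is the centroid of triangle BGD ⇒ Y = (7/12, 1/12)
3. P is the centroid of triangle GDK ⇒ P = (1/4, 5/12)
4. A lies on line GK with GA:AK = 3:5 ⇒ A = (15/32, 17/32)
2·[PAY] = -1/9, 2·[PBK] = 1/3
[PAY]:[PBK] = -1/9:1/3 = -1/3

[PAY]:[PBK] = -1/3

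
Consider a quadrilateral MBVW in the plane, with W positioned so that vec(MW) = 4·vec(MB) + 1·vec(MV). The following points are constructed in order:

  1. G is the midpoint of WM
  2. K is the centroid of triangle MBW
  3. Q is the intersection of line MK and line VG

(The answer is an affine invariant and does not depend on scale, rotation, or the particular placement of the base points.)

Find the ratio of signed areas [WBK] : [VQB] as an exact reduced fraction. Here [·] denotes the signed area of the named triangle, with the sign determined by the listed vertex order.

Choose coordinates M = (0, 0), B = (1, 0), V = (0, 1), W = (4, 1).
1. G is the midpoint of WM ⇒ G = (2, 1/2)
2. K is the centroid of triangle MBW ⇒ K = (5/3, 1/3)
3. Q is the intersection of line MK and line VG ⇒ Q = (20/9, 4/9)
2·[WBK] = -1/3, 2·[VQB] = -5/3
[WBK]:[VQB] = -1/3:-5/3 = 1/5

[WBK]:[VQB] = 1/5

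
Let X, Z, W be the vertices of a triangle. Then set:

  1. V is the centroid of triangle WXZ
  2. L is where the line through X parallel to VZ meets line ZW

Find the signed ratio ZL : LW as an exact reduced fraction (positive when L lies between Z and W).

ZL:LW = -1/2

Assign X = (0, 0), Z = (1, 0), W = (0, 1) — the answer is frame-independent, so this choice is without loss of generality.
1. V is the centroid of triangle WXZ ⇒ V = (1/3, 1/3)
2. L is where the line through X parallel to VZ meets line ZW ⇒ L = (2, -1)
L = Z + t·(W−Z) with t = -1, so ZL:LW = t:(1−t) = -1:2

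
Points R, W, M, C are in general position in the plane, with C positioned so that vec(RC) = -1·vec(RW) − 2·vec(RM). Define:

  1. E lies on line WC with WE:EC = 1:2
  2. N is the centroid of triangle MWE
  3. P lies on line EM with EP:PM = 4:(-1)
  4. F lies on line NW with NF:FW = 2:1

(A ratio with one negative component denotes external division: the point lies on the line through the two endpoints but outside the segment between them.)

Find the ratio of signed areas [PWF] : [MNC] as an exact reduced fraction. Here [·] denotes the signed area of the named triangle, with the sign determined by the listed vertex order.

[PWF]:[MNC] = 1/9

Choose coordinates R = (0, 0), W = (1, 0), M = (0, 1), C = (-1, -2).
1. E lies on line WC with WE:EC = 1:2 ⇒ E = (1/3, -2/3)
2. N is the centroid of triangle MWE ⇒ N = (4/9, 1/9)
3. P lies on line EM with EP:PM = 4:(-1) ⇒ P = (-1/9, 14/9)
4. F lies on line NW with NF:FW = 2:1 ⇒ F = (22/27, 1/27)
2·[PWF] = -20/81, 2·[MNC] = -20/9
[PWF]:[MNC] = -20/81:-20/9 = 1/9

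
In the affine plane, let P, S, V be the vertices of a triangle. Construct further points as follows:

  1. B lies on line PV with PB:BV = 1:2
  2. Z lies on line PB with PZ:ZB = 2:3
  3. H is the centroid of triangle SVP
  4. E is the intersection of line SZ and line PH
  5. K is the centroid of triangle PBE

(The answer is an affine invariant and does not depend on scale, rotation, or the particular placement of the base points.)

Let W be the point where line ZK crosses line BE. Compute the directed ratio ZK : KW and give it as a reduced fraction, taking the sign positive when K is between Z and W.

ZK:KW = 4/5

Work in coordinates with P = (0, 0), S = (1, 0), V = (0, 1).
1. B lies on line PV with PB:BV = 1:2 ⇒ B = (0, 1/3)
2. Z lies on line PB with PZ:ZB = 2:3 ⇒ Z = (0, 2/15)
3. H is the centroid of triangle SVP ⇒ H = (1/3, 1/3)
4. E is the intersection of line SZ and line PH ⇒ E = (2/17, 2/17)
5. K is the centroid of triangle PBE ⇒ K = (2/51, 23/153)
line ZK meets BE at W = (3/34, 35/204)
K = Z + t·(W−Z) with t = 4/9, so ZK:KW = 4/9:5/9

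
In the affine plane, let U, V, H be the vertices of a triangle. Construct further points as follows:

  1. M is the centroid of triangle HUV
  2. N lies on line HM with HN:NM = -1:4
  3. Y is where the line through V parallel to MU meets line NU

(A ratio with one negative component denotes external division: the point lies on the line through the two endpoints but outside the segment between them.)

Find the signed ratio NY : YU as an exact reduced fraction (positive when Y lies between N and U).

Choose coordinates U = (0, 0), V = (1, 0), H = (0, 1).
1. M is the centroid of triangle HUV ⇒ M = (1/3, 1/3)
2. N lies on line HM with HN:NM = -1:4 ⇒ N = (-1/9, 11/9)
3. Y is where the line through V parallel to MU meets line NU ⇒ Y = (1/12, -11/12)
Y = N + t·(U−N) with t = 7/4, so NY:YU = t:(1−t) = 7/4:-3/4

NY:YU = -7/3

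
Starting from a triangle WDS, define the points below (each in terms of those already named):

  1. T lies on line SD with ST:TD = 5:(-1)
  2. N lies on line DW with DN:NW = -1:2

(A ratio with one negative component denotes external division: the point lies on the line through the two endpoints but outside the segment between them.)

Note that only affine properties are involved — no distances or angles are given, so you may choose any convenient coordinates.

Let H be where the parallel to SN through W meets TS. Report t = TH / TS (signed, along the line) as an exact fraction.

t = -3/5

Assign W = (0, 0), D = (1, 0), S = (0, 1) — the answer is frame-independent, so this choice is without loss of generality.
1. T lies on line SD with ST:TD = 5:(-1) ⇒ T = (5/4, -1/4)
2. N lies on line DW with DN:NW = -1:2 ⇒ N = (2, 0)
through W parallel to SN: direction (2, -1); meets TS at H = (2, -1)
H = T + t·(S−T) with t = -3/5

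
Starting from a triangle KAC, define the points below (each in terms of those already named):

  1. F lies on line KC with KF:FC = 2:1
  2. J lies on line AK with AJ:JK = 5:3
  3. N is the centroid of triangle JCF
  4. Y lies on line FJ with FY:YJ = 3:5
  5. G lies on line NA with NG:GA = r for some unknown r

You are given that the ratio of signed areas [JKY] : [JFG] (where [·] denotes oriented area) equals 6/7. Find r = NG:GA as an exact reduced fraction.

r = 3/5

Set K = (0, 0), A = (1, 0), C = (0, 1); any affine frame gives the same invariant.
1. F lies on line KC with KF:FC = 2:1 ⇒ F = (0, 2/3)
2. J lies on line AK with AJ:JK = 5:3 ⇒ J = (3/8, 0)
3. N is the centroid of triangle JCF ⇒ N = (1/8, 5/9)
4. Y lies on line FJ with FY:YJ = 3:5 ⇒ Y = (9/64, 5/12)
5. With NG:GA = r, write λ = r/(r+1) so G = N + λ·(A−N); G is affine-linear in λ
Every point depending on G is an affine combination of G and λ-independent points, so each such coordinate is linear in λ; the λ² term in each signed area is a multiple of (A−N)×(A−N) = 0, so 2·[JKY] and 2·[JFG] are each linear in λ. Evaluating at λ=0 and λ=1:
  2·[JKY] = -5/32,   2·[JFG] = -3/8·λ − 1/24
So [JKY]:[JFG] = (-5/32) / (-3/8·λ − 1/24). Setting this equal to 6/7:
  -5/32 = 6/7·(-3/8·λ − 1/24)  ⇒  λ = 3/8
Then r = λ/(1−λ) = (3/8)/(5/8) = 3/5. Check: with r = 3/5, G = (29/64, 25/72) and [JKY]:[JFG] = 6/7 as required.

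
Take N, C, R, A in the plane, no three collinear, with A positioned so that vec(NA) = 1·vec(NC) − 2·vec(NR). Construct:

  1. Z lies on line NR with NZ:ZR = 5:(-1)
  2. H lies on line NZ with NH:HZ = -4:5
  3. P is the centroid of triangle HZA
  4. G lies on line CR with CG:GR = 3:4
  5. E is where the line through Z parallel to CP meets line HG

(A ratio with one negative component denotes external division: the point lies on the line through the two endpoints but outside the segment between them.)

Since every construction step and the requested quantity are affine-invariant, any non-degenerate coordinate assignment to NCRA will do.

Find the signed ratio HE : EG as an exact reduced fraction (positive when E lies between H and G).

Set N = (0, 0), C = (1, 0), R = (0, 1), A = (1, -2); any affine frame gives the same invariant.
1. Z lies on line NR with NZ:ZR = 5:(-1) ⇒ Z = (0, 5/4)
2. H lies on line NZ with NH:HZ = -4:5 ⇒ H = (0, -5)
3. P is the centroid of triangle HZA ⇒ P = (1/3, -23/12)
4. G lies on line CR with CG:GR = 3:4 ⇒ G = (4/7, 3/7)
5. E is where the line through Z parallel to CP meets line HG ⇒ E = (50/53, 210/53)
E = H + t·(G−H) with t = 175/106, so HE:EG = t:(1−t) = 175/106:-69/106

HE:EG = -175/69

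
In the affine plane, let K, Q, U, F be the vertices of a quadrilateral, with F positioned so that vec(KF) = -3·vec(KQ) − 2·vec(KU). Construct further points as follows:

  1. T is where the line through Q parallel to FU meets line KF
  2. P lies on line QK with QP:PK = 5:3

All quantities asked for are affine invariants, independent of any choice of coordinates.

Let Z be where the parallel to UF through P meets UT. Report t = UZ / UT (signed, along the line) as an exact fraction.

Assign K = (0, 0), Q = (1, 0), U = (0, 1), F = (-3, -2) — the answer is frame-independent, so this choice is without loss of generality.
1. T is where the line through Q parallel to FU meets line KF ⇒ T = (3, 2)
2. P lies on line QK with QP:PK = 5:3 ⇒ P = (3/8, 0)
through P parallel to UF: direction (-3, -3); meets UT at Z = (33/16, 27/16)
Z = U + t·(T−U) with t = 11/16

t = 11/16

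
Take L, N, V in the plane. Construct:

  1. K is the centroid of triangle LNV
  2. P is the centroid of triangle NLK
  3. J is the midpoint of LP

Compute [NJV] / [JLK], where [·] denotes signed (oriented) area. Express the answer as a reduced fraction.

[NJV]:[JLK] = 13

Work in coordinates with L = (0, 0), N = (1, 0), V = (0, 1).
1. K is the centroid of triangle LNV ⇒ K = (1/3, 1/3)
2. P is the centroid of triangle NLK ⇒ P = (4/9, 1/9)
3. J is the midpoint of LP ⇒ J = (2/9, 1/18)
2·[NJV] = -13/18, 2·[JLK] = -1/18
[NJV]:[JLK] = -13/18:-1/18 = 13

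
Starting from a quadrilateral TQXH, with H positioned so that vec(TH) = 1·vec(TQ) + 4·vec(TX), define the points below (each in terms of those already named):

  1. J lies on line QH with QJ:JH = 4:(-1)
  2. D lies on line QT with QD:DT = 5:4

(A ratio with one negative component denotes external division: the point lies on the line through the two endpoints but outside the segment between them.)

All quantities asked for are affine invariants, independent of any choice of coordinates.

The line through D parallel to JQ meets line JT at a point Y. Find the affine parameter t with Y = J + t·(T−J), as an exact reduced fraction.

Assign T = (0, 0), Q = (1, 0), X = (0, 1), H = (1, 4) — the answer is frame-independent, so this choice is without loss of generality.
1. J lies on line QH with QJ:JH = 4:(-1) ⇒ J = (1, 16/3)
2. D lies on line QT with QD:DT = 5:4 ⇒ D = (4/9, 0)
through D parallel to JQ: direction (0, -16/3); meets JT at Y = (4/9, 64/27)
Y = J + t·(T−J) with t = 5/9

t = 5/9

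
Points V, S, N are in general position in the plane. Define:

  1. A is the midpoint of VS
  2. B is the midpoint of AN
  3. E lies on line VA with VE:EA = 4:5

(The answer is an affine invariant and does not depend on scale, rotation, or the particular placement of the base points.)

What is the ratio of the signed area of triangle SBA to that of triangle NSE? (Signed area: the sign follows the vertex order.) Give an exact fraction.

[SBA]:[NSE] = -9/28

Assign V = (0, 0), S = (1, 0), N = (0, 1) — the answer is frame-independent, so this choice is without loss of generality.
1. A is the midpoint of VS ⇒ A = (1/2, 0)
2. B is the midpoint of AN ⇒ B = (1/4, 1/2)
3. E lies on line VA with VE:EA = 4:5 ⇒ E = (2/9, 0)
2·[SBA] = 1/4, 2·[NSE] = -7/9
[SBA]:[NSE] = 1/4:-7/9 = -9/28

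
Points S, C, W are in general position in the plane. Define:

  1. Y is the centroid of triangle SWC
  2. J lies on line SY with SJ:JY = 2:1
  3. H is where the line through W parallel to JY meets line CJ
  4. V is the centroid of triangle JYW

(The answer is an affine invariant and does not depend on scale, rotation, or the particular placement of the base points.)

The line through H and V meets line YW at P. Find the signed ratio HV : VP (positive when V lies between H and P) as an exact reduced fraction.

Choose coordinates S = (0, 0), C = (1, 0), W = (0, 1).
1. Y is the centroid of triangle SWC ⇒ Y = (1/3, 1/3)
2. J lies on line SY with SJ:JY = 2:1 ⇒ J = (2/9, 2/9)
3. H is where the line through W parallel to JY meets line CJ ⇒ H = (-5/9, 4/9)
4. V is the centroid of triangle JYW ⇒ V = (5/27, 14/27)
line HV meets YW at P = (5/21, 11/21)
V = H + t·(P−H) with t = 14/15, so HV:VP = 14/15:1/15

HV:VP = 14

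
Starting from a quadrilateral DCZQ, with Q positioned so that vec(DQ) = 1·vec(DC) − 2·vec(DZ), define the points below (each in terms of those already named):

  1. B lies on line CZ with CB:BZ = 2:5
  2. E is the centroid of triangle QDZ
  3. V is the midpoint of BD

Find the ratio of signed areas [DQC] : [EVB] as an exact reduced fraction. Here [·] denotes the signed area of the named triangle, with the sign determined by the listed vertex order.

Work in coordinates with D = (0, 0), C = (1, 0), Z = (0, 1), Q = (1, -2).
1. B lies on line CZ with CB:BZ = 2:5 ⇒ B = (5/7, 2/7)
2. E is the centroid of triangle QDZ ⇒ E = (1/3, -1/3)
3. V is the midpoint of BD ⇒ V = (5/14, 1/7)
2·[DQC] = 2, 2·[EVB] = -1/6
[DQC]:[EVB] = 2:-1/6 = -12

[DQC]:[EVB] = -12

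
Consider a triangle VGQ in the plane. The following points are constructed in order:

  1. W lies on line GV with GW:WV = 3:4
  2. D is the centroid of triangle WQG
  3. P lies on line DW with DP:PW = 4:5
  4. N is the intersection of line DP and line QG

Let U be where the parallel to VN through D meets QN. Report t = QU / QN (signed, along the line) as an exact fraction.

t = 25/21

Assign V = (0, 0), G = (1, 0), Q = (0, 1) — the answer is frame-independent, so this choice is without loss of generality.
1. W lies on line GV with GW:WV = 3:4 ⇒ W = (4/7, 0)
2. D is the centroid of triangle WQG ⇒ D = (11/21, 1/3)
3. P lies on line DW with DP:PW = 4:5 ⇒ P = (103/189, 5/27)
4. N is the intersection of line DP and line QG ⇒ N = (1/2, 1/2)
through D parallel to VN: direction (1/2, 1/2); meets QN at U = (25/42, 17/42)
U = Q + t·(N−Q) with t = 25/21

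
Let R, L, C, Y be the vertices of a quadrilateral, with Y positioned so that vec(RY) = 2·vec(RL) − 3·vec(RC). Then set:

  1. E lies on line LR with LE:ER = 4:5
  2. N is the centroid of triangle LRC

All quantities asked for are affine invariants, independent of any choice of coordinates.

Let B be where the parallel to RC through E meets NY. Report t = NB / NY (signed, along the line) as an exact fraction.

Assign R = (0, 0), L = (1, 0), C = (0, 1), Y = (2, -3) — the answer is frame-independent, so this choice is without loss of generality.
1. E lies on line LR with LE:ER = 4:5 ⇒ E = (5/9, 0)
2. N is the centroid of triangle LRC ⇒ N = (1/3, 1/3)
through E parallel to RC: direction (0, 1); meets NY at B = (5/9, -1/9)
B = N + t·(Y−N) with t = 2/15

t = 2/15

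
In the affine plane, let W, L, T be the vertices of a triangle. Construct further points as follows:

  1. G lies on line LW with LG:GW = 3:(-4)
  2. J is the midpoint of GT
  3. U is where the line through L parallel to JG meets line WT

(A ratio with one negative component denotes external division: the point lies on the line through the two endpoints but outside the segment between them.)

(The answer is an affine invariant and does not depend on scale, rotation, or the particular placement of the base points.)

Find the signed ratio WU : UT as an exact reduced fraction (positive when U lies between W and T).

Set W = (0, 0), L = (1, 0), T = (0, 1); any affine frame gives the same invariant.
1. G lies on line LW with LG:GW = 3:(-4) ⇒ G = (4, 0)
2. J is the midpoint of GT ⇒ J = (2, 1/2)
3. U is where the line through L parallel to JG meets line WT ⇒ U = (0, 1/4)
U = W + t·(T−W) with t = 1/4, so WU:UT = t:(1−t) = 1/4:3/4

WU:UT = 1/3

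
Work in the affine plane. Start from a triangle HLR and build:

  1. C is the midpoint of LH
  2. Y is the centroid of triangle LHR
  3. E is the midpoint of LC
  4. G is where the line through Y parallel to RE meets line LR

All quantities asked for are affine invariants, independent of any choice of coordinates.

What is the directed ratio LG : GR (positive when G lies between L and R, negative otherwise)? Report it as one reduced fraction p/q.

Work in coordinates with H = (0, 0), L = (1, 0), R = (0, 1).
1. C is the midpoint of LH ⇒ C = (1/2, 0)
2. Y is the centroid of triangle LHR ⇒ Y = (1/3, 1/3)
3. E is the midpoint of LC ⇒ E = (3/4, 0)
4. G is where the line through Y parallel to RE meets line LR ⇒ G = (-2/3, 5/3)
G = L + t·(R−L) with t = 5/3, so LG:GR = t:(1−t) = 5/3:-2/3

LG:GR = -5/2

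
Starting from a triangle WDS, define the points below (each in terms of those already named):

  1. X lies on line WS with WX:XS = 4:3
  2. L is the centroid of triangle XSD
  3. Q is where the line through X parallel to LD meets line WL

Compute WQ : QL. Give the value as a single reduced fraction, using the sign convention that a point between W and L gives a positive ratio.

Assign W = (0, 0), D = (1, 0), S = (0, 1) — the answer is frame-independent, so this choice is without loss of generality.
1. X lies on line WS with WX:XS = 4:3 ⇒ X = (0, 4/7)
2. L is the centroid of triangle XSD ⇒ L = (1/3, 11/21)
3. Q is where the line through X parallel to LD meets line WL ⇒ Q = (8/33, 8/21)
Q = W + t·(L−W) with t = 8/11, so WQ:QL = t:(1−t) = 8/11:3/11

WQ:QL = 8/3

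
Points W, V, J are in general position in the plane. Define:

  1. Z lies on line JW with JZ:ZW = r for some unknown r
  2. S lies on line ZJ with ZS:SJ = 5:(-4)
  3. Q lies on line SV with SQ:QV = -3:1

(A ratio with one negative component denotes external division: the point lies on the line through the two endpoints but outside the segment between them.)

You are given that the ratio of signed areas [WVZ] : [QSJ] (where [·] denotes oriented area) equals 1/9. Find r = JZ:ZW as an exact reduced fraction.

r = 3/2

Work in coordinates with W = (0, 0), V = (1, 0), J = (0, 1).
1. With JZ:ZW = r, write λ = r/(r+1) so Z = J + λ·(W−J); Z is affine-linear in λ
2. S lies on line ZJ with ZS:SJ = 5:(-4) ⇒ S is an affine combination of earlier points and hence also affine-linear in λ
3. Q lies on line SV with SQ:QV = -3:1 ⇒ Q is an affine combination of earlier points and hence also affine-linear in λ
Every point depending on Z is an affine combination of Z and λ-independent points, so each such coordinate is linear in λ; the λ² term in each signed area is a multiple of (W−J)×(W−J) = 0, so 2·[WVZ] and 2·[QSJ] are each linear in λ. Evaluating at λ=0 and λ=1:
  2·[WVZ] = −λ + 1,   2·[QSJ] = 6·λ
So [WVZ]:[QSJ] = (−λ + 1) / (6·λ). Setting this equal to 1/9:
  −λ + 1 = 1/9·(6·λ)  ⇒  λ = 3/5
Then r = λ/(1−λ) = (3/5)/(2/5) = 3/2. Check: with r = 3/2, Z = (0, 2/5) and [WVZ]:[QSJ] = 1/9 as required.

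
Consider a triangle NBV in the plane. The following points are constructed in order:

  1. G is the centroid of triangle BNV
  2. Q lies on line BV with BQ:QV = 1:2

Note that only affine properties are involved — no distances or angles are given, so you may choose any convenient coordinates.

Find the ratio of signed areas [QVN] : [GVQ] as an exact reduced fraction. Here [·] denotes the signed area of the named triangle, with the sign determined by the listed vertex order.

Set N = (0, 0), B = (1, 0), V = (0, 1); any affine frame gives the same invariant.
1. G is the centroid of triangle BNV ⇒ G = (1/3, 1/3)
2. Q lies on line BV with BQ:QV = 1:2 ⇒ Q = (2/3, 1/3)
2·[QVN] = 2/3, 2·[GVQ] = -2/9
[QVN]:[GVQ] = 2/3:-2/9 = -3

[QVN]:[GVQ] = -3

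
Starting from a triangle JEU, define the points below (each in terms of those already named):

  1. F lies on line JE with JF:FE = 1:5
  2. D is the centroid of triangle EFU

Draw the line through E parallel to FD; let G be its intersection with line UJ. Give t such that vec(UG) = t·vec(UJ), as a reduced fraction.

t = 5/2

Assign J = (0, 0), E = (1, 0), U = (0, 1) — the answer is frame-independent, so this choice is without loss of generality.
1. F lies on line JE with JF:FE = 1:5 ⇒ F = (1/6, 0)
2. D is the centroid of triangle EFU ⇒ D = (7/18, 1/3)
through E parallel to FD: direction (2/9, 1/3); meets UJ at G = (0, -3/2)
G = U + t·(J−U) with t = 5/2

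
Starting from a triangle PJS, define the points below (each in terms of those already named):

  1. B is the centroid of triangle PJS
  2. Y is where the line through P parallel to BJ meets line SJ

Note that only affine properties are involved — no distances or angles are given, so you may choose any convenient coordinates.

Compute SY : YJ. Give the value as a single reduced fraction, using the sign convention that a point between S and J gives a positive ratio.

SY:YJ = -2

Set P = (0, 0), J = (1, 0), S = (0, 1); any affine frame gives the same invariant.
1. B is the centroid of triangle PJS ⇒ B = (1/3, 1/3)
2. Y is where the line through P parallel to BJ meets line SJ ⇒ Y = (2, -1)
Y = S + t·(J−S) with t = 2, so SY:YJ = t:(1−t) = 2:-1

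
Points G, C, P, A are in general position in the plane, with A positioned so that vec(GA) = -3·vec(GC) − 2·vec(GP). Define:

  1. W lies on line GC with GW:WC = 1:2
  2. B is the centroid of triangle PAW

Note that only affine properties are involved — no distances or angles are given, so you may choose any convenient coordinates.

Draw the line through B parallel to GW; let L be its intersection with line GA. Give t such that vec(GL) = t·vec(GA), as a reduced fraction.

t = 1/6

Set G = (0, 0), C = (1, 0), P = (0, 1), A = (-3, -2); any affine frame gives the same invariant.
1. W lies on line GC with GW:WC = 1:2 ⇒ W = (1/3, 0)
2. B is the centroid of triangle PAW ⇒ B = (-8/9, -1/3)
through B parallel to GW: direction (1/3, 0); meets GA at L = (-1/2, -1/3)
L = G + t·(A−G) with t = 1/6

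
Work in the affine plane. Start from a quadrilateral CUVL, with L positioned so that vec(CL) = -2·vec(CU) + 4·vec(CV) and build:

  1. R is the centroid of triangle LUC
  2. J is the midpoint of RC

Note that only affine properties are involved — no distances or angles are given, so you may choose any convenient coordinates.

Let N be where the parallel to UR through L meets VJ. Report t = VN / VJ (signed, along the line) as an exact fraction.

Assign C = (0, 0), U = (1, 0), V = (0, 1), L = (-2, 4) — the answer is frame-independent, so this choice is without loss of generality.
1. R is the centroid of triangle LUC ⇒ R = (-1/3, 4/3)
2. J is the midpoint of RC ⇒ J = (-1/6, 2/3)
through L parallel to UR: direction (-4/3, 4/3); meets VJ at N = (1/3, 5/3)
N = V + t·(J−V) with t = -2

t = -2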